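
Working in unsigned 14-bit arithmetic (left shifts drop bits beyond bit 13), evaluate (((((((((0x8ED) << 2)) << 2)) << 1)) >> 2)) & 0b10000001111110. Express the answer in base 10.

104

0x8ED = 00100011101101
→ << 2 (mod 2^14) → 10001110110100 = 9140
→ << 2 (mod 2^14) → 00111011010000 = 3792
→ << 1 (mod 2^14) → 01110110100000 = 7584
→ >> 2 → 00011101101000 = 1896
0b10000001111110 = 10000001111110
→ & → 00000001101000 = 104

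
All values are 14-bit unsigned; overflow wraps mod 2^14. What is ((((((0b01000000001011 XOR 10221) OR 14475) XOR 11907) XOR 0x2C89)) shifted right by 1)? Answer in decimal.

0b01000000001011 = 01000000001011
10221 = 10011111101101
→ XOR → 11011111100110 = 14310
14475 = 11100010001011
→ OR → 11111111101111 = 16367
11907 = 10111010000011
→ XOR → 01000101101100 = 4460
0x2C89 = 10110010001001
→ XOR → 11110111100101 = 15845
→ shifted right by 1 → 01111011110010 = 7922

7922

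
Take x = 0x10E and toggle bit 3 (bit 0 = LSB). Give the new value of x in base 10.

x = 0000100001110
bit 3 is currently 1; toggle it via x ^ (1 << 3) = x ^ 8
→ 0000100000110 = 262

262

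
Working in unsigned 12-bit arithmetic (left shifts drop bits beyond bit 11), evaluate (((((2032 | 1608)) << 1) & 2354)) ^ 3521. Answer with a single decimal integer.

1265

2032 = 011111110000
1608 = 011001001000
→ | → 011111111000 = 2040
→ << 1 (mod 2^12) → 111111110000 = 4080
2354 = 100100110010
→ & → 100100110000 = 2352
3521 = 110111000001
→ ^ → 010011110001 = 1265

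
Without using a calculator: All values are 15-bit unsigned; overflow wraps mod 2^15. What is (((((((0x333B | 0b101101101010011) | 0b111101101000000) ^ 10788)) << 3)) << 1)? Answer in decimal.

0x333B = 011001100111011
0b101101101010011 = 101101101010011
→ | → 111101101111011 = 31611
0b111101101000000 = 111101101000000
→ | → 111101101111011 = 31611
10788 = 010101000100100
→ ^ → 101000101011111 = 20831
→ << 3 (mod 2^15) → 000101011111000 = 2808
→ << 1 (mod 2^15) → 001010111110000 = 5616

5616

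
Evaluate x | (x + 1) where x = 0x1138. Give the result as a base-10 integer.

4409

x = 1000100111000 = 4408
x + 1 = 1000100111001
OR    = 1000100111001 = 4409
(x | (x + 1) sets the lowest cleared bit.)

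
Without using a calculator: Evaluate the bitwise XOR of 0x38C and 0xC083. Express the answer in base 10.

49935

0x38C = 0000001110001100
0xC083 = 1100000010000011
XOR → 1100001100001111 = 49935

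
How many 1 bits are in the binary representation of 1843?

7

1843 = 11100110011
Count the 1s: 1 + 1 + 1 + 1 + 1 + 1 + 1 = 7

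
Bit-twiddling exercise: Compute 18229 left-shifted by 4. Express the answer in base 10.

291664

18229 = 0000100011100110101
shift left by 4 → 1000111001101010000 = 291664
(equivalently, 18229 × 2^4 = 18229 × 16)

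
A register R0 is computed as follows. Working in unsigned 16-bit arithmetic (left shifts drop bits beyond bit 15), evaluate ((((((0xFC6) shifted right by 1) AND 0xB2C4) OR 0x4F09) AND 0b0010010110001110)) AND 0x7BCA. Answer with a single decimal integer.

0xFC6 = 0000111111000110
→ shifted right by 1 → 0000011111100011 = 2019
0xB2C4 = 1011001011000100
→ AND → 0000001011000000 = 704
0x4F09 = 0100111100001001
→ OR → 0100111111001001 = 20425
0b0010010110001110 = 0010010110001110
→ AND → 0000010110001000 = 1416
0x7BCA = 0111101111001010
→ AND → 0000000110001000 = 392

392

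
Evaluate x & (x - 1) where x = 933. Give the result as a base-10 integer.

x = 1110100101 = 933
x - 1 = 1110100100
AND   = 1110100100 = 932
(x & (x - 1) clears the lowest set bit of x.)

932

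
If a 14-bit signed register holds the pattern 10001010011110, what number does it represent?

pattern = 10001010011110 (MSB is 1 ⇒ negative)
Invert: 01110101100001, add 1 → 01110101100010 = 7522, so the value is -7522.
(Equivalently: 8862 - 2^14 = 8862 - 16384 = -7522.)

-7522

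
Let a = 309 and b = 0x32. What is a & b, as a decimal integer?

309 = 100110101
0x32 = 000110010
AND → 000110000 = 48

48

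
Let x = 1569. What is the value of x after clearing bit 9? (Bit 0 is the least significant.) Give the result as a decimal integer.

x = 011000100001
bit 9 is currently 1; clear it via x & ~(1 << 9) = x & ~512
→ 010000100001 = 1057

1057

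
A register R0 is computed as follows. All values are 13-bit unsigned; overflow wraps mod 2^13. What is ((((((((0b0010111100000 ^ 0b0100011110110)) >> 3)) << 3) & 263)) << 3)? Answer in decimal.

2048

0b0010111100000 = 0010111100000
0b0100011110110 = 0100011110110
→ ^ → 0110100010110 = 3350
→ >> 3 → 0000110100010 = 418
→ << 3 (mod 2^13) → 0110100010000 = 3344
263 = 0000100000111
→ & → 0000100000000 = 256
→ << 3 (mod 2^13) → 0100000000000 = 2048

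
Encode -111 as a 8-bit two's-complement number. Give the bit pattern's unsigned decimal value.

145

111 in 8 bits: 01101111
Invert: 10010000
Add 1:  10010001 = 145
(Check: 2^8 - 111 = 256 - 111 = 145.)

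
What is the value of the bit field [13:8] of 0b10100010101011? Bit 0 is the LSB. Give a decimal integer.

v = 10100010101011
Shift right by 8: 101000
Mask low 6 bits: 101000 = 40

40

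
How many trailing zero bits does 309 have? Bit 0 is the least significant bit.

309 = 100110101
Trailing zeros: 0, so the lowest set bit is bit 0 (value 1).

0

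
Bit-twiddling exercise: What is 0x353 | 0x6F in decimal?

895

0x353 = 1101010011
0x6F = 0001101111
 OR → 1101111111 = 895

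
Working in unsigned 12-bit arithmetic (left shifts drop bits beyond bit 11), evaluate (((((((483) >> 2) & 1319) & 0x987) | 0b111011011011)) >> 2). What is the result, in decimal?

950

483 = 000111100011
→ >> 2 → 000001111000 = 120
1319 = 010100100111
→ & → 000000100000 = 32
0x987 = 100110000111
→ & → 000000000000 = 0
0b111011011011 = 111011011011
→ | → 111011011011 = 3803
→ >> 2 → 001110110110 = 950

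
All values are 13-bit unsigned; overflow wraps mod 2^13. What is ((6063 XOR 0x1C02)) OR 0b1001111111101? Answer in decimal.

6063 = 1011110101111
0x1C02 = 1110000000010
→ XOR → 0101110101101 = 2989
0b1001111111101 = 1001111111101
→ OR → 1101111111101 = 7165

7165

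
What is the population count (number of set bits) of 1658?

1658 = 11001111010
Count the 1s: 1 + 1 + 1 + 1 + 1 + 1 + 1 = 7

7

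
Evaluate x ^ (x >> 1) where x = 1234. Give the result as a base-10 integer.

1723

x = 10011010010 = 1234
x>>1 = 01001101001
XOR  = 11010111011 = 1723
(x ^ (x >> 1) gives the standard binary-reflected Gray code of x.)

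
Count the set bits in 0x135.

0x135 = 100110101
Count the 1s: 1 + 1 + 1 + 1 + 1 = 5

5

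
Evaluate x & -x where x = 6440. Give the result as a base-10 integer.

x = 1100100101000 = 6440
-x (two's complement) = …0011011011000
AND   = 0000000001000 = 8
(x & -x isolates the lowest set bit of x.)

8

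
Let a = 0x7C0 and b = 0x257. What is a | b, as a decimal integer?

0x7C0 = 11111000000
0x257 = 01001010111
 OR → 11111010111 = 2007

2007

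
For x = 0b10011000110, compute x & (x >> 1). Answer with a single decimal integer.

66

x = 10011000110 = 1222
x>>1 = 01001100011
AND  = 00001000010 = 66
(x & (x >> 1) has a 1 wherever x has two consecutive 1 bits.)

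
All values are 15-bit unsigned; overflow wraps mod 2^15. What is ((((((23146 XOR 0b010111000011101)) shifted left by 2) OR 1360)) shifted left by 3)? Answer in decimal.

12000

23146 = 101101001101010
0b010111000011101 = 010111000011101
→ XOR → 111010001110111 = 29815
→ shifted left by 2 (mod 2^15) → 101000111011100 = 20956
1360 = 000010101010000
→ OR → 101010111011100 = 21980
→ shifted left by 3 (mod 2^15) → 010111011100000 = 12000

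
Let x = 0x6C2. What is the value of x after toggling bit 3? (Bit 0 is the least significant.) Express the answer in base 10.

1738

x = 11011000010
bit 3 is currently 0; toggle it via x ^ (1 << 3) = x ^ 8
→ 11011001010 = 1738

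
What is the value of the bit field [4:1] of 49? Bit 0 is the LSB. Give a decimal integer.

8

v = 00110001
Shift right by 1: 0011000
Mask low 4 bits: 1000 = 8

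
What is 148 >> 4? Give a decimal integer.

148 = 10010100
shift right by 4 → 00001001 = 9
(equivalently, floor(148 / 16))

9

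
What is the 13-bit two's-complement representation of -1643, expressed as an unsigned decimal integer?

1643 in 13 bits: 0011001101011
Invert: 1100110010100
Add 1:  1100110010101 = 6549
(Check: 2^13 - 1643 = 8192 - 1643 = 6549.)

6549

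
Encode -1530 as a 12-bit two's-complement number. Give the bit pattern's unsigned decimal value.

1530 in 12 bits: 010111111010
Invert: 101000000101
Add 1:  101000000110 = 2566
(Check: 2^12 - 1530 = 4096 - 1530 = 2566.)

2566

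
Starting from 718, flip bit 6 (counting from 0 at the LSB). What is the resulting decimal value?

654

x = 1011001110
bit 6 is currently 1; toggle it via x ^ (1 << 6) = x ^ 64
→ 1010001110 = 654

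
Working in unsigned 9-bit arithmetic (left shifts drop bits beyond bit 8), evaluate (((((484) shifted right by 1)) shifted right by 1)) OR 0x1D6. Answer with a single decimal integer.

484 = 111100100
→ shifted right by 1 → 011110010 = 242
→ shifted right by 1 → 001111001 = 121
0x1D6 = 111010110
→ OR → 111111111 = 511

511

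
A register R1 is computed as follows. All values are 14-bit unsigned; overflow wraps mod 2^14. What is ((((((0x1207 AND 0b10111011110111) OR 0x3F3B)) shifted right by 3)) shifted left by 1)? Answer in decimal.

0x1207 = 01001000000111
0b10111011110111 = 10111011110111
→ AND → 00001000000111 = 519
0x3F3B = 11111100111011
→ OR → 11111100111111 = 16191
→ shifted right by 3 → 00011111100111 = 2023
→ shifted left by 1 (mod 2^14) → 00111111001110 = 4046

4046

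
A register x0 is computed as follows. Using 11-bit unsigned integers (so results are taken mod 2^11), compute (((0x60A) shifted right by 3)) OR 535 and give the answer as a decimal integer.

727

0x60A = 11000001010
→ shifted right by 3 → 00011000001 = 193
535 = 01000010111
→ OR → 01011010111 = 727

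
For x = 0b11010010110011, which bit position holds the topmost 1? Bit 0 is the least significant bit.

13

0b11010010110011 = 11010010110011
The topmost 1 is at position 13 (since 2^13 = 8192 ≤ 13491 < 16384).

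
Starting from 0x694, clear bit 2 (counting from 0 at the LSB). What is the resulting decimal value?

1680

x = 11010010100
bit 2 is currently 1; clear it via x & ~(1 << 2) = x & ~4
→ 11010010000 = 1680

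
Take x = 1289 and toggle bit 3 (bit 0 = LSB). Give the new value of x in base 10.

1281

x = 10100001001
bit 3 is currently 1; toggle it via x ^ (1 << 3) = x ^ 8
→ 10100000001 = 1281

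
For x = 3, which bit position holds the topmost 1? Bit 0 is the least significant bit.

3 = 11
The topmost 1 is at position 1 (since 2^1 = 2 ≤ 3 < 4).

1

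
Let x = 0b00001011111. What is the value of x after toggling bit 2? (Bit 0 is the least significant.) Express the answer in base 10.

91

x = 00001011111
bit 2 is currently 1; toggle it via x ^ (1 << 2) = x ^ 4
→ 00001011011 = 91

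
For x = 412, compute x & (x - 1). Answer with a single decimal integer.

408

x = 110011100 = 412
x - 1 = 110011011
AND   = 110011000 = 408
(x & (x - 1) clears the lowest set bit of x.)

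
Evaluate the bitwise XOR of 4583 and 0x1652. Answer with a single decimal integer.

1973

4583 = 1000111100111
0x1652 = 1011001010010
XOR → 0011110110101 = 1973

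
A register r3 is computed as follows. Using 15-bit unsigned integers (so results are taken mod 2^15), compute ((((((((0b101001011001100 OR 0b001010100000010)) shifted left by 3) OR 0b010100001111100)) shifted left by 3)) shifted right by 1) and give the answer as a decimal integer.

0b101001011001100 = 101001011001100
0b001010100000010 = 001010100000010
→ OR → 101011111001110 = 22478
→ shifted left by 3 (mod 2^15) → 011111001110000 = 15984
0b010100001111100 = 010100001111100
→ OR → 011111001111100 = 15996
→ shifted left by 3 (mod 2^15) → 111001111100000 = 29664
→ shifted right by 1 → 011100111110000 = 14832

14832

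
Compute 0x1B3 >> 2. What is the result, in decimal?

0x1B3 = 110110011
shift right by 2 → 001101100 = 108
(equivalently, floor(435 / 4))

108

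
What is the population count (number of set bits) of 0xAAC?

0xAAC = 101010101100
Count the 1s: 1 + 1 + 1 + 1 + 1 + 1 = 6

6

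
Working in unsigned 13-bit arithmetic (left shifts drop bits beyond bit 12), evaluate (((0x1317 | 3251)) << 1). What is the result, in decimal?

8046

0x1317 = 1001100010111
3251 = 0110010110011
→ | → 1111110110111 = 8119
→ << 1 (mod 2^13) → 1111101101110 = 8046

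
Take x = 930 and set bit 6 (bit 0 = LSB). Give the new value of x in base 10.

x = 1110100010
bit 6 is currently 0; set it via x | (1 << 6) = x | 64
→ 1111100010 = 994

994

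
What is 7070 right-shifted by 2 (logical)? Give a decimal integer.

1767

7070 = 1101110011110
shift right by 2 → 0011011100111 = 1767
(equivalently, floor(7070 / 4))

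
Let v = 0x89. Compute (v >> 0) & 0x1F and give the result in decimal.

9

v = 010001001
Shift right by 0: 010001001
Mask low 5 bits: 01001 = 9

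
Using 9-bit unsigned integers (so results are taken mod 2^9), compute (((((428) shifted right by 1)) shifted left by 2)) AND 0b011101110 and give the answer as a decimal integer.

428 = 110101100
→ shifted right by 1 → 011010110 = 214
→ shifted left by 2 (mod 2^9) → 101011000 = 344
0b011101110 = 011101110
→ AND → 001001000 = 72

72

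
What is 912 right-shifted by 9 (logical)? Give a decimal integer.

912 = 1110010000
shift right by 9 → 0000000001 = 1
(equivalently, floor(912 / 512))

1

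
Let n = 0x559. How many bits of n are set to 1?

0x559 = 10101011001
Count the 1s: 1 + 1 + 1 + 1 + 1 + 1 = 6

6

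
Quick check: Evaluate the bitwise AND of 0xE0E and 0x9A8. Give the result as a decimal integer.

2056

0xE0E = 111000001110
0x9A8 = 100110101000
AND → 100000001000 = 2056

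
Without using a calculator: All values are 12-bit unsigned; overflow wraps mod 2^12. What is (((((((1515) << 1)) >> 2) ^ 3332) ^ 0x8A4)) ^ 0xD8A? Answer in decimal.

1515 = 010111101011
→ << 1 (mod 2^12) → 101111010110 = 3030
→ >> 2 → 001011110101 = 757
3332 = 110100000100
→ ^ → 111111110001 = 4081
0x8A4 = 100010100100
→ ^ → 011101010101 = 1877
0xD8A = 110110001010
→ ^ → 101011011111 = 2783

2783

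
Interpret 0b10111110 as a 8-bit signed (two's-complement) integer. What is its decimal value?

-66

pattern = 10111110 (MSB is 1 ⇒ negative)
Invert: 01000001, add 1 → 01000010 = 66, so the value is -66.
(Equivalently: 190 - 2^8 = 190 - 256 = -66.)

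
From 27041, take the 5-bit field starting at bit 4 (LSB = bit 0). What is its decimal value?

26

v = 0110100110100001
Shift right by 4: 011010011010
Mask low 5 bits: 11010 = 26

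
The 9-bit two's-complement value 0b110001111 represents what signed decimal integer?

-113

pattern = 110001111 (MSB is 1 ⇒ negative)
Invert: 001110000, add 1 → 001110001 = 113, so the value is -113.
(Equivalently: 399 - 2^9 = 399 - 512 = -113.)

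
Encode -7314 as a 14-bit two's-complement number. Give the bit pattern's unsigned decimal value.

9070

7314 in 14 bits: 01110010010010
Invert: 10001101101101
Add 1:  10001101101110 = 9070
(Check: 2^14 - 7314 = 16384 - 7314 = 9070.)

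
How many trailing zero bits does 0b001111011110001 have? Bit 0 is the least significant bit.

0b001111011110001 = 1111011110001
Trailing zeros: 0, so the lowest set bit is bit 0 (value 1).

0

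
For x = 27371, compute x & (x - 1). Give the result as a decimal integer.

x = 110101011101011 = 27371
x - 1 = 110101011101010
AND   = 110101011101010 = 27370
(x & (x - 1) clears the lowest set bit of x.)

27370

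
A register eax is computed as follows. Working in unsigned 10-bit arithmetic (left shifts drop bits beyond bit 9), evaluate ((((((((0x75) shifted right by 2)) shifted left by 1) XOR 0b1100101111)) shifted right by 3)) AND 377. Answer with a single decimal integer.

0x75 = 0001110101
→ shifted right by 2 → 0000011101 = 29
→ shifted left by 1 (mod 2^10) → 0000111010 = 58
0b1100101111 = 1100101111
→ XOR → 1100010101 = 789
→ shifted right by 3 → 0001100010 = 98
377 = 0101111001
→ AND → 0001100000 = 96

96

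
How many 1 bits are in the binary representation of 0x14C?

4

0x14C = 101001100
Count the 1s: 1 + 1 + 1 + 1 = 4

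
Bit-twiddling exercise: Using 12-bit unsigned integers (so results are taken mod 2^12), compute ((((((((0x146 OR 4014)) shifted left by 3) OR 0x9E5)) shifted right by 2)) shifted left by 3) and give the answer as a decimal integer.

4072

0x146 = 000101000110
4014 = 111110101110
→ OR → 111111101110 = 4078
→ shifted left by 3 (mod 2^12) → 111101110000 = 3952
0x9E5 = 100111100101
→ OR → 111111110101 = 4085
→ shifted right by 2 → 001111111101 = 1021
→ shifted left by 3 (mod 2^12) → 111111101000 = 4072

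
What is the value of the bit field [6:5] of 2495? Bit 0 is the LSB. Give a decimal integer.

v = 100110111111
Shift right by 5: 1001101
Mask low 2 bits: 01 = 1

1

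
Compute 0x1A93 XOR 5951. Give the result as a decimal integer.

3500

0x1A93 = 1101010010011
5951 = 1011100111111
XOR → 0110110101100 = 3500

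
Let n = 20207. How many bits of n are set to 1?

20207 = 100111011101111
Count the 1s: 1 + 1 + 1 + 1 + 1 + 1 + 1 + 1 + 1 + 1 + 1 = 11

11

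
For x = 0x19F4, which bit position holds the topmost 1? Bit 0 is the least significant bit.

12

0x19F4 = 1100111110100
The topmost 1 is at position 12 (since 2^12 = 4096 ≤ 6644 < 8192).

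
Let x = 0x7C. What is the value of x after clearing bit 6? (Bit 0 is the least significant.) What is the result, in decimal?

x = 01111100
bit 6 is currently 1; clear it via x & ~(1 << 6) = x & ~64
→ 00111100 = 60

60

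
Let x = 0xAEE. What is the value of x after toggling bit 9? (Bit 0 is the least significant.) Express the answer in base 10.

x = 00101011101110
bit 9 is currently 1; toggle it via x ^ (1 << 9) = x ^ 512
→ 00100011101110 = 2286

2286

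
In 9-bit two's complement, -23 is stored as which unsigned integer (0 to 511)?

489

23 in 9 bits: 000010111
Invert: 111101000
Add 1:  111101001 = 489
(Check: 2^9 - 23 = 512 - 23 = 489.)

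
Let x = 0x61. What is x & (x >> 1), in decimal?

32

x = 1100001 = 97
x>>1 = 0110000
AND  = 0100000 = 32
(x & (x >> 1) has a 1 wherever x has two consecutive 1 bits.)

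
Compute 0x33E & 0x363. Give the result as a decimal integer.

0x33E = 1100111110
0x363 = 1101100011
AND → 1100100010 = 802

802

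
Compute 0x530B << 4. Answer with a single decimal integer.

340144

0x530B = 0000101001100001011
shift left by 4 → 1010011000010110000 = 340144
(equivalently, 21259 × 2^4 = 21259 × 16)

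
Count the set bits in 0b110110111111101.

12

n = 110110111111101
Count the 1s: 1 + 1 + 1 + 1 + 1 + 1 + 1 + 1 + 1 + 1 + 1 + 1 = 12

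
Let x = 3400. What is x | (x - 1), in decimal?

x = 110101001000 = 3400
x - 1 = 110101000111
OR    = 110101001111 = 3407
(x | (x - 1) sets all bits below the lowest set bit.)

3407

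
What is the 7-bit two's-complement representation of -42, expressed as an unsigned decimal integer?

42 in 7 bits: 0101010
Invert: 1010101
Add 1:  1010110 = 86
(Check: 2^7 - 42 = 128 - 42 = 86.)

86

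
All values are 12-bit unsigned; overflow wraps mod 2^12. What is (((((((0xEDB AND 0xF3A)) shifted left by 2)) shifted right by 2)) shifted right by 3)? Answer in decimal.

0xEDB = 111011011011
0xF3A = 111100111010
→ AND → 111000011010 = 3610
→ shifted left by 2 (mod 2^12) → 100001101000 = 2152
→ shifted right by 2 → 001000011010 = 538
→ shifted right by 3 → 000001000011 = 67

67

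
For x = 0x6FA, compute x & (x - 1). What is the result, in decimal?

1784

x = 11011111010 = 1786
x - 1 = 11011111001
AND   = 11011111000 = 1784
(x & (x - 1) clears the lowest set bit of x.)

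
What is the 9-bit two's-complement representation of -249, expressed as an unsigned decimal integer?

263

249 in 9 bits: 011111001
Invert: 100000110
Add 1:  100000111 = 263
(Check: 2^9 - 249 = 512 - 249 = 263.)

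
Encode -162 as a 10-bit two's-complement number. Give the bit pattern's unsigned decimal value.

162 in 10 bits: 0010100010
Invert: 1101011101
Add 1:  1101011110 = 862
(Check: 2^10 - 162 = 1024 - 162 = 862.)

862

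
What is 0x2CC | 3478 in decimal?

0x2CC = 001011001100
3478 = 110110010110
 OR → 111111011110 = 4062

4062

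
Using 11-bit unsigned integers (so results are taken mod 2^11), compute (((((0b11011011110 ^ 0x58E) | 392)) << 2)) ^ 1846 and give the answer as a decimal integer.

0b11011011110 = 11011011110
0x58E = 10110001110
→ ^ → 01101010000 = 848
392 = 00110001000
→ | → 01111011000 = 984
→ << 2 (mod 2^11) → 11101100000 = 1888
1846 = 11100110110
→ ^ → 00001010110 = 86

86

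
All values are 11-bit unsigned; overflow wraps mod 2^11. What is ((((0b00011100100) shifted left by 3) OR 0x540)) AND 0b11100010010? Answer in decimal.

1792

0b00011100100 = 00011100100
→ shifted left by 3 (mod 2^11) → 11100100000 = 1824
0x540 = 10101000000
→ OR → 11101100000 = 1888
0b11100010010 = 11100010010
→ AND → 11100000000 = 1792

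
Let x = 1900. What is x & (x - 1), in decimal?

x = 11101101100 = 1900
x - 1 = 11101101011
AND   = 11101101000 = 1896
(x & (x - 1) clears the lowest set bit of x.)

1896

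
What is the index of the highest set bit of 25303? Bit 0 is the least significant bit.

25303 = 110001011010111
The topmost 1 is at position 14 (since 2^14 = 16384 ≤ 25303 < 32768).

14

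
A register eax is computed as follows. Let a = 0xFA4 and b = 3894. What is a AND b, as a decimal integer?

0xFA4 = 111110100100
3894 = 111100110110
AND → 111100100100 = 3876

3876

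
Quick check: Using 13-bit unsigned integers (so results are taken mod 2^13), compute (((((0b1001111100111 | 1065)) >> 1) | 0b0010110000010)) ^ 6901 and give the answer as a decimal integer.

5378

0b1001111100111 = 1001111100111
1065 = 0010000101001
→ | → 1011111101111 = 6127
→ >> 1 → 0101111110111 = 3063
0b0010110000010 = 0010110000010
→ | → 0111111110111 = 4087
6901 = 1101011110101
→ ^ → 1010100000010 = 5378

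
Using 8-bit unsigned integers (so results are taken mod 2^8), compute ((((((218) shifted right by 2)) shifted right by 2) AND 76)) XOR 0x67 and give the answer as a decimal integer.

218 = 11011010
→ shifted right by 2 → 00110110 = 54
→ shifted right by 2 → 00001101 = 13
76 = 01001100
→ AND → 00001100 = 12
0x67 = 01100111
→ XOR → 01101011 = 107

107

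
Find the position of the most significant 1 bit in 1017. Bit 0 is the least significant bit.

9

1017 = 1111111001
The topmost 1 is at position 9 (since 2^9 = 512 ≤ 1017 < 1024).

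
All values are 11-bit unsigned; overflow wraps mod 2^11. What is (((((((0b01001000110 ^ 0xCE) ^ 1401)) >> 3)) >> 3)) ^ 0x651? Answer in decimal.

0b01001000110 = 01001000110
0xCE = 00011001110
→ ^ → 01010001000 = 648
1401 = 10101111001
→ ^ → 11111110001 = 2033
→ >> 3 → 00011111110 = 254
→ >> 3 → 00000011111 = 31
0x651 = 11001010001
→ ^ → 11001001110 = 1614

1614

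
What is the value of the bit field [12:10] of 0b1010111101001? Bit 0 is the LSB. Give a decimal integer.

v = 1010111101001
Shift right by 10: 101
Mask low 3 bits: 101 = 5

5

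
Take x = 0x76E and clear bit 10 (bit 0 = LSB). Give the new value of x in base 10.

x = 011101101110
bit 10 is currently 1; clear it via x & ~(1 << 10) = x & ~1024
→ 001101101110 = 878

878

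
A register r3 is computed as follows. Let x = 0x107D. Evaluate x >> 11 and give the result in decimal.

0x107D = 1000001111101
shift right by 11 → 0000000000010 = 2
(equivalently, floor(4221 / 2048))

2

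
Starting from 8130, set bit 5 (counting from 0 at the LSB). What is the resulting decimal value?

8162

x = 01111111000010
bit 5 is currently 0; set it via x | (1 << 5) = x | 32
→ 01111111100010 = 8162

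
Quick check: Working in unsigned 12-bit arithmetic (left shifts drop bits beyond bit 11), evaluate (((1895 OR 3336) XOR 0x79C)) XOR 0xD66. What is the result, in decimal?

1895 = 011101100111
3336 = 110100001000
→ OR → 111101101111 = 3951
0x79C = 011110011100
→ XOR → 100011110011 = 2291
0xD66 = 110101100110
→ XOR → 010110010101 = 1429

1429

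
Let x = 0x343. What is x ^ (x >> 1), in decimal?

738

x = 1101000011 = 835
x>>1 = 0110100001
XOR  = 1011100010 = 738
(x ^ (x >> 1) gives the standard binary-reflected Gray code of x.)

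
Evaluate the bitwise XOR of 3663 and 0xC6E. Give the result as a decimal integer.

545

3663 = 111001001111
0xC6E = 110001101110
XOR → 001000100001 = 545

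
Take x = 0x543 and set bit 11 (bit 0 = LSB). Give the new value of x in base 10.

3395

x = 0010101000011
bit 11 is currently 0; set it via x | (1 << 11) = x | 2048
→ 0110101000011 = 3395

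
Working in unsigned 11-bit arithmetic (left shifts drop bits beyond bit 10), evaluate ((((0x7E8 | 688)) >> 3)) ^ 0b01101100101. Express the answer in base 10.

922

0x7E8 = 11111101000
688 = 01010110000
→ | → 11111111000 = 2040
→ >> 3 → 00011111111 = 255
0b01101100101 = 01101100101
→ ^ → 01110011010 = 922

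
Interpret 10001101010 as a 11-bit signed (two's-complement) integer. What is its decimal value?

pattern = 10001101010 (MSB is 1 ⇒ negative)
Invert: 01110010101, add 1 → 01110010110 = 918, so the value is -918.
(Equivalently: 1130 - 2^11 = 1130 - 2048 = -918.)

-918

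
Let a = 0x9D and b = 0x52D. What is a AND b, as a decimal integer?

0x9D = 00010011101
0x52D = 10100101101
AND → 00000001101 = 13

13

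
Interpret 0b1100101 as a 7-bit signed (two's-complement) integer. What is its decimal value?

-27

pattern = 1100101 (MSB is 1 ⇒ negative)
Invert: 0011010, add 1 → 0011011 = 27, so the value is -27.
(Equivalently: 101 - 2^7 = 101 - 128 = -27.)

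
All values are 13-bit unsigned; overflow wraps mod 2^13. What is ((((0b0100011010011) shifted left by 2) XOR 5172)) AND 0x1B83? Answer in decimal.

0b0100011010011 = 0100011010011
→ shifted left by 2 (mod 2^13) → 0001101001100 = 844
5172 = 1010000110100
→ XOR → 1011101111000 = 6008
0x1B83 = 1101110000011
→ AND → 1001100000000 = 4864

4864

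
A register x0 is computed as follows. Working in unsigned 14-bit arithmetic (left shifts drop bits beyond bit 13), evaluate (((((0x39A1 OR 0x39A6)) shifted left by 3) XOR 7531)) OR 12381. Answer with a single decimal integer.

0x39A1 = 11100110100001
0x39A6 = 11100110100110
→ OR → 11100110100111 = 14759
→ shifted left by 3 (mod 2^14) → 00110100111000 = 3384
7531 = 01110101101011
→ XOR → 01000001010011 = 4179
12381 = 11000001011101
→ OR → 11000001011111 = 12383

12383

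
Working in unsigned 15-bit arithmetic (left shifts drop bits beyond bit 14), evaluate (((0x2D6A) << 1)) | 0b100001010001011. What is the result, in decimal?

23263

0x2D6A = 010110101101010
→ << 1 (mod 2^15) → 101101011010100 = 23252
0b100001010001011 = 100001010001011
→ | → 101101011011111 = 23263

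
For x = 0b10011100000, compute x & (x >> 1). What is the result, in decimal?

x = 10011100000 = 1248
x>>1 = 01001110000
AND  = 00001100000 = 96
(x & (x >> 1) has a 1 wherever x has two consecutive 1 bits.)

96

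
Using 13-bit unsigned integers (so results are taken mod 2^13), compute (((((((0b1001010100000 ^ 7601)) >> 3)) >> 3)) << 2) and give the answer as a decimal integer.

0b1001010100000 = 1001010100000
7601 = 1110110110001
→ ^ → 0111100010001 = 3857
→ >> 3 → 0000111100010 = 482
→ >> 3 → 0000000111100 = 60
→ << 2 (mod 2^13) → 0000011110000 = 240

240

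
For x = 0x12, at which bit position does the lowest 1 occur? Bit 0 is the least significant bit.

0x12 = 10010
Trailing zeros: 1, so the lowest set bit is bit 1 (value 2).

1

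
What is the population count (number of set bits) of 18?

18 = 10010
Count the 1s: 1 + 1 = 2

2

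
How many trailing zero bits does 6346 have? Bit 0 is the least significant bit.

1

6346 = 1100011001010
Trailing zeros: 1, so the lowest set bit is bit 1 (value 2).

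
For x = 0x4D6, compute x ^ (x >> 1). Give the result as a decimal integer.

x = 10011010110 = 1238
x>>1 = 01001101011
XOR  = 11010111101 = 1725
(x ^ (x >> 1) gives the standard binary-reflected Gray code of x.)

1725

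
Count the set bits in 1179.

1179 = 10010011011
Count the 1s: 1 + 1 + 1 + 1 + 1 + 1 = 6

6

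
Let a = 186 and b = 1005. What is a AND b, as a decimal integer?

186 = 0010111010
1005 = 1111101101
AND → 0010101000 = 168

168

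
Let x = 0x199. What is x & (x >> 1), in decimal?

136

x = 110011001 = 409
x>>1 = 011001100
AND  = 010001000 = 136
(x & (x >> 1) has a 1 wherever x has two consecutive 1 bits.)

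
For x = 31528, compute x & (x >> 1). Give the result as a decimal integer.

14592

x = 111101100101000 = 31528
x>>1 = 011110110010100
AND  = 011100100000000 = 14592
(x & (x >> 1) has a 1 wherever x has two consecutive 1 bits.)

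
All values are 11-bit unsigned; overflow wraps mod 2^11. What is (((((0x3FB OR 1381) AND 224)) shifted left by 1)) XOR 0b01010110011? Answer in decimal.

883

0x3FB = 01111111011
1381 = 10101100101
→ OR → 11111111111 = 2047
224 = 00011100000
→ AND → 00011100000 = 224
→ shifted left by 1 (mod 2^11) → 00111000000 = 448
0b01010110011 = 01010110011
→ XOR → 01101110011 = 883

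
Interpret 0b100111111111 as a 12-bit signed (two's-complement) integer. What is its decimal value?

-1537

pattern = 100111111111 (MSB is 1 ⇒ negative)
Invert: 011000000000, add 1 → 011000000001 = 1537, so the value is -1537.
(Equivalently: 2559 - 2^12 = 2559 - 4096 = -1537.)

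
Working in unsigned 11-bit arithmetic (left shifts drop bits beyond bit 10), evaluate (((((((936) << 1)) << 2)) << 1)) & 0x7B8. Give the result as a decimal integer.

936 = 01110101000
→ << 1 (mod 2^11) → 11101010000 = 1872
→ << 2 (mod 2^11) → 10101000000 = 1344
→ << 1 (mod 2^11) → 01010000000 = 640
0x7B8 = 11110111000
→ & → 01010000000 = 640

640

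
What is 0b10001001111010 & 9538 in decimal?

a = 10001001111010
9538 = 10010101000010
AND → 10000001000010 = 8258

8258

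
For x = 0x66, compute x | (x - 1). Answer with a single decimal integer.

103

x = 1100110 = 102
x - 1 = 1100101
OR    = 1100111 = 103
(x | (x - 1) sets all bits below the lowest set bit.)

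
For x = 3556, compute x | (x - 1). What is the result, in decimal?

3559

x = 110111100100 = 3556
x - 1 = 110111100011
OR    = 110111100111 = 3559
(x | (x - 1) sets all bits below the lowest set bit.)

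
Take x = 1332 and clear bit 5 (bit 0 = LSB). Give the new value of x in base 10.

1300

x = 10100110100
bit 5 is currently 1; clear it via x & ~(1 << 5) = x & ~32
→ 10100010100 = 1300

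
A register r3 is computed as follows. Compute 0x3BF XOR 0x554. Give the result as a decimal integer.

1771

0x3BF = 01110111111
0x554 = 10101010100
XOR → 11011101011 = 1771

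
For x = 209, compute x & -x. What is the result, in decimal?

x = 11010001 = 209
-x (two's complement) = …00101111
AND   = 00000001 = 1
(x & -x isolates the lowest set bit of x.)

1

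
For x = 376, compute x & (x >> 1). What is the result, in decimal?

x = 101111000 = 376
x>>1 = 010111100
AND  = 000111000 = 56
(x & (x >> 1) has a 1 wherever x has two consecutive 1 bits.)

56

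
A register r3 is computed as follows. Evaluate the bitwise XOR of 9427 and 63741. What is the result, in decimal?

9427 = 0010010011010011
63741 = 1111100011111101
XOR → 1101110000101110 = 56366

56366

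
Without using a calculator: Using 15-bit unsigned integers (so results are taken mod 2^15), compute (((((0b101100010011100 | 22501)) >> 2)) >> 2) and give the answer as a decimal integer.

1535

0b101100010011100 = 101100010011100
22501 = 101011111100101
→ | → 101111111111101 = 24573
→ >> 2 → 001011111111111 = 6143
→ >> 2 → 000010111111111 = 1535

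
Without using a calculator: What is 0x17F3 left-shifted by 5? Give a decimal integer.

0x17F3 = 000001011111110011
shift left by 5 → 101111111001100000 = 196192
(equivalently, 6131 × 2^5 = 6131 × 32)

196192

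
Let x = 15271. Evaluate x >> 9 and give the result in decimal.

29

15271 = 11101110100111
shift right by 9 → 00000000011101 = 29
(equivalently, floor(15271 / 512))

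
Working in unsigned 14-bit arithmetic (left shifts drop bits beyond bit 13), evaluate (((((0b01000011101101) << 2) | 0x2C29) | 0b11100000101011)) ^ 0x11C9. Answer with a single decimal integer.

0b01000011101101 = 01000011101101
→ << 2 (mod 2^14) → 00001110110100 = 948
0x2C29 = 10110000101001
→ | → 10111110111101 = 12221
0b11100000101011 = 11100000101011
→ | → 11111110111111 = 16319
0x11C9 = 01000111001001
→ ^ → 10111001110110 = 11894

11894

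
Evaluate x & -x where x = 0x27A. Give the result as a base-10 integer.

x = 1001111010 = 634
-x (two's complement) = …0110000110
AND   = 0000000010 = 2
(x & -x isolates the lowest set bit of x.)

2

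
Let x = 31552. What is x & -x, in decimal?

x = 111101101000000 = 31552
-x (two's complement) = …000010011000000
AND   = 000000001000000 = 64
(x & -x isolates the lowest set bit of x.)

64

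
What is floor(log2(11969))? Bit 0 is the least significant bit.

11969 = 10111011000001
The topmost 1 is at position 13 (since 2^13 = 8192 ≤ 11969 < 16384).

13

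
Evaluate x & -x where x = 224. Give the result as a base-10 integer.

32

x = 11100000 = 224
-x (two's complement) = …00100000
AND   = 00100000 = 32
(x & -x isolates the lowest set bit of x.)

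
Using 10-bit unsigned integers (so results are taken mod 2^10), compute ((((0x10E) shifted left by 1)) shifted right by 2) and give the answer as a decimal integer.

135

0x10E = 0100001110
→ shifted left by 1 (mod 2^10) → 1000011100 = 540
→ shifted right by 2 → 0010000111 = 135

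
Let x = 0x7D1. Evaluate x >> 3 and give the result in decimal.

250

0x7D1 = 11111010001
shift right by 3 → 00011111010 = 250
(equivalently, floor(2001 / 8))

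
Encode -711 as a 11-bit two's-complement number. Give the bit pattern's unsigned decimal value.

711 in 11 bits: 01011000111
Invert: 10100111000
Add 1:  10100111001 = 1337
(Check: 2^11 - 711 = 2048 - 711 = 1337.)

1337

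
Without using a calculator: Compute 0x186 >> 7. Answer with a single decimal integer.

0x186 = 110000110
shift right by 7 → 000000011 = 3
(equivalently, floor(390 / 128))

3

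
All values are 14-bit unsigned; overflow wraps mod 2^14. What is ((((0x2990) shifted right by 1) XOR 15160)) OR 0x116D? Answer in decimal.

0x2990 = 10100110010000
→ shifted right by 1 → 01010011001000 = 5320
15160 = 11101100111000
→ XOR → 10111111110000 = 12272
0x116D = 01000101101101
→ OR → 11111111111101 = 16381

16381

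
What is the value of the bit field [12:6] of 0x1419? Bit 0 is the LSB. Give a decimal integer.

v = 1010000011001
Shift right by 6: 1010000
Mask low 7 bits: 1010000 = 80

80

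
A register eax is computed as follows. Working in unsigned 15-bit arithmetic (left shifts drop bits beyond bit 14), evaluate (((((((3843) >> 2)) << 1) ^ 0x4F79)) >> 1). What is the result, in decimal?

9340

3843 = 000111100000011
→ >> 2 → 000001111000000 = 960
→ << 1 (mod 2^15) → 000011110000000 = 1920
0x4F79 = 100111101111001
→ ^ → 100100011111001 = 18681
→ >> 1 → 010010001111100 = 9340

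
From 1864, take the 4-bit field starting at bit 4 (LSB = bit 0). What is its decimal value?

v = 11101001000
Shift right by 4: 1110100
Mask low 4 bits: 0100 = 4

4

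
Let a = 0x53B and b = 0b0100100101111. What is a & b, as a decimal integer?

299

0x53B = 010100111011
b = 100100101111
AND → 000100101011 = 299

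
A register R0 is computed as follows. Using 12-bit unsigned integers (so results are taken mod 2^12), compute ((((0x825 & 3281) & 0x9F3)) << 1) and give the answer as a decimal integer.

0x825 = 100000100101
3281 = 110011010001
→ & → 100000000001 = 2049
0x9F3 = 100111110011
→ & → 100000000001 = 2049
→ << 1 (mod 2^12) → 000000000010 = 2

2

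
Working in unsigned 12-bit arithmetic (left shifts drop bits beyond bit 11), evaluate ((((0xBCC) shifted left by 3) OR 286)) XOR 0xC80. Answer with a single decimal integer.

1022

0xBCC = 101111001100
→ shifted left by 3 (mod 2^12) → 111001100000 = 3680
286 = 000100011110
→ OR → 111101111110 = 3966
0xC80 = 110010000000
→ XOR → 001111111110 = 1022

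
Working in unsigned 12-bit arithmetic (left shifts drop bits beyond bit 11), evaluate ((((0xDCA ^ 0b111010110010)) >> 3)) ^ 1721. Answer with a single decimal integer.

0xDCA = 110111001010
0b111010110010 = 111010110010
→ ^ → 001101111000 = 888
→ >> 3 → 000001101111 = 111
1721 = 011010111001
→ ^ → 011011010110 = 1750

1750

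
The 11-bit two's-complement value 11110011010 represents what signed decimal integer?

pattern = 11110011010 (MSB is 1 ⇒ negative)
Invert: 00001100101, add 1 → 00001100110 = 102, so the value is -102.
(Equivalently: 1946 - 2^11 = 1946 - 2048 = -102.)

-102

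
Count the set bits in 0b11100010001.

5

n = 11100010001
Count the 1s: 1 + 1 + 1 + 1 + 1 = 5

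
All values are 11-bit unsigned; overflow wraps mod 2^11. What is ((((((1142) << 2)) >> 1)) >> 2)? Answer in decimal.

1142 = 10001110110
→ << 2 (mod 2^11) → 00111011000 = 472
→ >> 1 → 00011101100 = 236
→ >> 2 → 00000111011 = 59

59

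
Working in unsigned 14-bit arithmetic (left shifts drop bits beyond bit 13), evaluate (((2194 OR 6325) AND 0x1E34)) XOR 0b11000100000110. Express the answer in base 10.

2194 = 00100010010010
6325 = 01100010110101
→ OR → 01100010110111 = 6327
0x1E34 = 01111000110100
→ AND → 01100000110100 = 6196
0b11000100000110 = 11000100000110
→ XOR → 10100100110010 = 10546

10546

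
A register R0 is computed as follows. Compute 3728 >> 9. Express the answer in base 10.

3728 = 111010010000
shift right by 9 → 000000000111 = 7
(equivalently, floor(3728 / 512))

7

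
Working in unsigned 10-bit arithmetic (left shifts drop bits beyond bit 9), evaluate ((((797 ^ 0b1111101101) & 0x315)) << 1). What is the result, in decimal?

32

797 = 1100011101
0b1111101101 = 1111101101
→ ^ → 0011110000 = 240
0x315 = 1100010101
→ & → 0000010000 = 16
→ << 1 (mod 2^10) → 0000100000 = 32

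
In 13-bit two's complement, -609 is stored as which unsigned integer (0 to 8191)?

609 in 13 bits: 0001001100001
Invert: 1110110011110
Add 1:  1110110011111 = 7583
(Check: 2^13 - 609 = 8192 - 609 = 7583.)

7583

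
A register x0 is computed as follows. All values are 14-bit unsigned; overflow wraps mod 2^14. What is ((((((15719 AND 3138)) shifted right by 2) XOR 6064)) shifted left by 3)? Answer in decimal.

15719 = 11110101100111
3138 = 00110001000010
→ AND → 00110001000010 = 3138
→ shifted right by 2 → 00001100010000 = 784
6064 = 01011110110000
→ XOR → 01010010100000 = 5280
→ shifted left by 3 (mod 2^14) → 10010100000000 = 9472

9472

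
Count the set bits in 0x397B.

10

0x397B = 11100101111011
Count the 1s: 1 + 1 + 1 + 1 + 1 + 1 + 1 + 1 + 1 + 1 = 10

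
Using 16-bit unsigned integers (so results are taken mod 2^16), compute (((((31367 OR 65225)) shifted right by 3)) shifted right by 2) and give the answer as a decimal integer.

2038

31367 = 0111101010000111
65225 = 1111111011001001
→ OR → 1111111011001111 = 65231
→ shifted right by 3 → 0001111111011001 = 8153
→ shifted right by 2 → 0000011111110110 = 2038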